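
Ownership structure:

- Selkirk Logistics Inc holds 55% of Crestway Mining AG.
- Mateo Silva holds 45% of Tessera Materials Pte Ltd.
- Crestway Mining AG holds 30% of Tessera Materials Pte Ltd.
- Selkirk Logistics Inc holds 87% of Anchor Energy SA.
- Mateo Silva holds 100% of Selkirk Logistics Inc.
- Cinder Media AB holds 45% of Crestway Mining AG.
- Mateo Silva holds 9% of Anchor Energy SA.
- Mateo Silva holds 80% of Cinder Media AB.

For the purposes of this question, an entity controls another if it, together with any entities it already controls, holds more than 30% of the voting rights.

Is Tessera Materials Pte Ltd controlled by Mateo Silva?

Mateo holds 100% of Selkirk, so Mateo controls Selkirk.
Mateo holds 80% of Cinder, so Mateo controls Cinder.
Selkirk and Cinder together hold 55% + 45% = 100% of Crestway, so Mateo controls Crestway.
Mateo and Crestway together hold 45% + 30% = 75% of Tessera, so Mateo controls Tessera.

Yes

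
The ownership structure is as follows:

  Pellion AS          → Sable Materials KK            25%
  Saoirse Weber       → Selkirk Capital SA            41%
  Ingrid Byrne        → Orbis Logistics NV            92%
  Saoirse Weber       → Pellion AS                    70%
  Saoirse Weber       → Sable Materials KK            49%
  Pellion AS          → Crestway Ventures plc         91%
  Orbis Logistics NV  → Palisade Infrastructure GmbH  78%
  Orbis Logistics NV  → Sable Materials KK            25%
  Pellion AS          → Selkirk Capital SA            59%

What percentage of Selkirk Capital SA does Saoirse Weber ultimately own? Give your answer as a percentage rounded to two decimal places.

Saoirse reaches Selkirk along 2 paths.
Direct stake: 41% = 41%.
Via Pellion: 70% × 59% = 41.3%.
Total: 41% + 41.3% = 82.3%.
Rounded: 82.30%.

82.30%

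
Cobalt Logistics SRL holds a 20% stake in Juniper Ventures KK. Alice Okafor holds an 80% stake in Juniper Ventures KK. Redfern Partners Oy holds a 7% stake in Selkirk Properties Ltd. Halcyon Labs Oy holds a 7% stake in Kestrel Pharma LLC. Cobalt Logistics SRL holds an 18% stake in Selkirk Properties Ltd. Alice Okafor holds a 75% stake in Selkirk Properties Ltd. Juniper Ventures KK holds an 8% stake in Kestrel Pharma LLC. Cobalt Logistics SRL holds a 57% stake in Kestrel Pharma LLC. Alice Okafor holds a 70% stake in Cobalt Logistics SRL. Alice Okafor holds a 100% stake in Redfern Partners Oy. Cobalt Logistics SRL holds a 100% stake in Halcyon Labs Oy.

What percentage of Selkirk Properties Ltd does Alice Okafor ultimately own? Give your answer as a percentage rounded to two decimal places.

94.60%

Alice reaches Selkirk along 3 paths.
Direct stake: 75% = 75%.
Via Redfern: 100% × 7% = 7%.
Via Cobalt: 70% × 18% = 12.6%.
Total: 75% + 7% + 12.6% = 94.6%.
Rounded: 94.60%.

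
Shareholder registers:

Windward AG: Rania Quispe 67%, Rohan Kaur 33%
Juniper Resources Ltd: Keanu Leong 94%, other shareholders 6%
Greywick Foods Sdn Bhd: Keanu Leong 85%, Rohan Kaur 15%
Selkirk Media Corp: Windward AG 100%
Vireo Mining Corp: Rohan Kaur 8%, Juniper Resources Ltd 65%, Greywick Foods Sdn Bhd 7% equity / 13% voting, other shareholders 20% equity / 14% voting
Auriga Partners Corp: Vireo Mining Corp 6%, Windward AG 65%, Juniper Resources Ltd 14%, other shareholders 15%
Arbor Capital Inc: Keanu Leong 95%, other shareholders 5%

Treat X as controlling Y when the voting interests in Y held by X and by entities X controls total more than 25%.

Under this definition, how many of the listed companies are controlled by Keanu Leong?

4

Keanu holds 94% of Juniper, so Keanu controls Juniper.
Keanu holds 85% of Greywick, so Keanu controls Greywick.
Juniper and Greywick together hold 65% + 13% = 78% of Vireo, so Keanu controls Vireo.
Keanu holds 95% of Arbor, so Keanu controls Arbor.
No other company's threshold is met.
Keanu controls 4 companies.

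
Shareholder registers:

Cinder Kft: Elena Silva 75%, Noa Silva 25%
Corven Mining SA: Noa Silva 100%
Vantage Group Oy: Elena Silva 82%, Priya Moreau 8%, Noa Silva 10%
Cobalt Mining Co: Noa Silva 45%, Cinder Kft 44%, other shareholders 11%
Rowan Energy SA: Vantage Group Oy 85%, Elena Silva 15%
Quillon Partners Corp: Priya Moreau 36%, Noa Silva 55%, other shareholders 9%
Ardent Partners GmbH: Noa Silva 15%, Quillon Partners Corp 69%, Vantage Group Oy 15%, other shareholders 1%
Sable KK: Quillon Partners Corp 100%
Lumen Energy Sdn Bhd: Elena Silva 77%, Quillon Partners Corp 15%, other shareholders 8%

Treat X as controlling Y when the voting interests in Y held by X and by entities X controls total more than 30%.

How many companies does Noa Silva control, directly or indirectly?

Noa holds 100% of Corven, so Noa controls Corven.
Noa holds 45% of Cobalt, so Noa controls Cobalt.
Noa holds 55% of Quillon, so Noa controls Quillon.
Noa and Quillon together hold 15% + 69% = 84% of Ardent, so Noa controls Ardent.
Quillon holds 100% of Sable, so Noa controls Sable.
No other company's threshold is met.
Noa controls 5 companies.

5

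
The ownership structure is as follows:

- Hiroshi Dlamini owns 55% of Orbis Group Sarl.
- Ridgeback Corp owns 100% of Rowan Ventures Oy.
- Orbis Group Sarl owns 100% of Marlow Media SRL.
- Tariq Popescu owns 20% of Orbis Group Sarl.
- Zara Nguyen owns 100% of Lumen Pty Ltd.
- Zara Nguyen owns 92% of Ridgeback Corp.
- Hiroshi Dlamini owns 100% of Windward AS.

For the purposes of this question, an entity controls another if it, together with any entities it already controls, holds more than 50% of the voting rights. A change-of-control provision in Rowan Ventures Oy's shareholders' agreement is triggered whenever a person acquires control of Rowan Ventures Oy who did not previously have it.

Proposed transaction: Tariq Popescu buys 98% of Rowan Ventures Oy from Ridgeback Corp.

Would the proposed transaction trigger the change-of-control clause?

The purchase adds only to Tariq's holdings (Ridgeback's stake shrinks), so Tariq is the only person who could newly come to control Rowan.
Tariq's largest direct stake is 20% in Orbis, which does not meet the threshold, so Tariq controls no company.
Neither Tariq nor any entity Tariq controls holds any voting interest in Rowan.
So before the transaction, Tariq does not control Rowan.
After the purchase, Tariq holds 98% of Rowan directly, and Ridgeback's stake falls to 2%.
Tariq holds 98% of Rowan, so Tariq controls Rowan.
Tariq did not control Rowan before and does after, so the clause is triggered.

Yes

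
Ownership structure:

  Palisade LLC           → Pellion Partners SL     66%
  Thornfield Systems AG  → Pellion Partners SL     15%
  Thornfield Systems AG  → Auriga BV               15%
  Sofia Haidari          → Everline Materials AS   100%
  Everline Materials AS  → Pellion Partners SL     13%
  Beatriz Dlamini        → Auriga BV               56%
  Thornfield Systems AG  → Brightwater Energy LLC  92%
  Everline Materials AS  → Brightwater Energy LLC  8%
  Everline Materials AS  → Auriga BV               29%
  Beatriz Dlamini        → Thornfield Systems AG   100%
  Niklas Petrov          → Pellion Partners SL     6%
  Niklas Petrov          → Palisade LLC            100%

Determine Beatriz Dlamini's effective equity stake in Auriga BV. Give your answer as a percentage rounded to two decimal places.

71.00%

Beatriz reaches Auriga along 2 paths.
Direct stake: 56% = 56%.
Via Thornfield: 100% × 15% = 15%.
Total: 56% + 15% = 71%.
Rounded: 71.00%.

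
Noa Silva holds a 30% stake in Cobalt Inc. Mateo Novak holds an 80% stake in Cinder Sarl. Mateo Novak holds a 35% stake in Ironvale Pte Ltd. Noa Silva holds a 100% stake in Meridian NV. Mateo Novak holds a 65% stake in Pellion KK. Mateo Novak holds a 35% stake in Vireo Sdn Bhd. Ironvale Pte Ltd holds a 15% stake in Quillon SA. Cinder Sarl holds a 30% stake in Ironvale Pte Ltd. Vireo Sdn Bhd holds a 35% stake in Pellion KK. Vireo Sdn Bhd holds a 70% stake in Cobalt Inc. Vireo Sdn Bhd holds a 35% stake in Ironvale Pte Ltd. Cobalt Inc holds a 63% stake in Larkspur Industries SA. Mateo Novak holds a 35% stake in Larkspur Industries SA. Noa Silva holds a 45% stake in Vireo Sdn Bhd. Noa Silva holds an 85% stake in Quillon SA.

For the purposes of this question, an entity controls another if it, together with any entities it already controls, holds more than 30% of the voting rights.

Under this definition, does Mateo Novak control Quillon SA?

Mateo holds 35% of Vireo, so Mateo controls Vireo.
Mateo holds 80% of Cinder, so Mateo controls Cinder.
Cinder and Mateo and Vireo together hold 30% + 35% + 35% = 100% of Ironvale, so Mateo controls Ironvale.
Mateo and Vireo together hold 65% + 35% = 100% of Pellion, so Mateo controls Pellion.
Vireo holds 70% of Cobalt, so Mateo controls Cobalt.
Cobalt and Mateo together hold 63% + 35% = 98% of Larkspur, so Mateo controls Larkspur.
In Quillon, Mateo's side holds only 15%, not > 30%.
So Mateo does not control Quillon.

No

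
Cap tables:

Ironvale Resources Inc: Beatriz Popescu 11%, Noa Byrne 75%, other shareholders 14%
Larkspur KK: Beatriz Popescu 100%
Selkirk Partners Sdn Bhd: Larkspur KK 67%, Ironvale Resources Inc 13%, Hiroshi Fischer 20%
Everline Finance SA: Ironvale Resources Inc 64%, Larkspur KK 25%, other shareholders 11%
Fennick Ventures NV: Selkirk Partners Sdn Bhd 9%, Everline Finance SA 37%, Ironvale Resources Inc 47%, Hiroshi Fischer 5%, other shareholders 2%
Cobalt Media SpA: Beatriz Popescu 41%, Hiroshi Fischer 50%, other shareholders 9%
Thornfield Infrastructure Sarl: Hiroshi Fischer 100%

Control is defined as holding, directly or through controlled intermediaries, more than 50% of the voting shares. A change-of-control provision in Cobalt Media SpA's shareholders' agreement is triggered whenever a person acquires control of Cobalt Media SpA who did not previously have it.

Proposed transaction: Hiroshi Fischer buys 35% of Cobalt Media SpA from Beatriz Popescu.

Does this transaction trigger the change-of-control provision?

Yes

The purchase adds only to Hiroshi's holdings (Beatriz's stake shrinks), so Hiroshi is the only person who could newly come to control Cobalt.
Hiroshi holds 100% of Thornfield, so Hiroshi controls Thornfield.
In Cobalt, Hiroshi's side holds only 50%, not > 50%.
So before the transaction, Hiroshi does not control Cobalt.
After the purchase, Hiroshi's direct stake in Cobalt rises to 50% + 35% = 85%, and Beatriz's stake falls to 6%.
Hiroshi holds 85% of Cobalt, so Hiroshi controls Cobalt.
Hiroshi did not control Cobalt before and does after, so the clause is triggered.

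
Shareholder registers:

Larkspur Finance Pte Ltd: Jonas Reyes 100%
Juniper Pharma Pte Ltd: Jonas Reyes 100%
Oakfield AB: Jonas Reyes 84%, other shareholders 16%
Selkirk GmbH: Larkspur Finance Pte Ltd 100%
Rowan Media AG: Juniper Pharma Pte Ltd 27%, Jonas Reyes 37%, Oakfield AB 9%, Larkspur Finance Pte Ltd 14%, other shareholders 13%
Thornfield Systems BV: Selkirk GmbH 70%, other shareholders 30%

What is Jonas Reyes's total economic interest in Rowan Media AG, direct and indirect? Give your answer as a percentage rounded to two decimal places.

Jonas reaches Rowan along 4 paths.
Via Juniper: 100% × 27% = 27%.
Direct stake: 37% = 37%.
Via Oakfield: 84% × 9% = 7.56%.
Via Larkspur: 100% × 14% = 14%.
Total: 27% + 37% + 7.56% + 14% = 85.56%.

85.56%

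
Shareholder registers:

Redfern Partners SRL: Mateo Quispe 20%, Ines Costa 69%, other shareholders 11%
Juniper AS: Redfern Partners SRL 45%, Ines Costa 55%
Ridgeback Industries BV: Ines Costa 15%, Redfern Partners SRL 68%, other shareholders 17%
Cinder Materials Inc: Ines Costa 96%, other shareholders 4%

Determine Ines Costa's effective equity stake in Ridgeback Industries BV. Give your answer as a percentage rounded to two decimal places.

Ines reaches Ridgeback along 2 paths.
Direct stake: 15% = 15%.
Via Redfern: 69% × 68% = 46.92%.
Total: 15% + 46.92% = 61.92%.

61.92%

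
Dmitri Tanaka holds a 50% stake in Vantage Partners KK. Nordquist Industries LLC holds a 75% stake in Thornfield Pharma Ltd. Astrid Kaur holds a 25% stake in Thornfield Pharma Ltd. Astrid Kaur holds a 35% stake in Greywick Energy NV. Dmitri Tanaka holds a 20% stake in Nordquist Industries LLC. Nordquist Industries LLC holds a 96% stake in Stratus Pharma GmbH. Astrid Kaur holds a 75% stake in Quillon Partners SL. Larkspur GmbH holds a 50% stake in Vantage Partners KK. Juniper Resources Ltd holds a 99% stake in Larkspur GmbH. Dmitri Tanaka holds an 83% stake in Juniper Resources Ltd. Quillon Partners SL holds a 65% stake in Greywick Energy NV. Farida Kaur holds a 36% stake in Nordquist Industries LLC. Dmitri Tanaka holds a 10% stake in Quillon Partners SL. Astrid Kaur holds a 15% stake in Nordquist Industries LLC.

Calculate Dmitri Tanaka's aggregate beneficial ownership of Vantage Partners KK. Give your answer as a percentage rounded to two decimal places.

91.09%

Dmitri reaches Vantage along 2 paths.
Via Juniper → Larkspur: 83% × 99% × 50% = 41.085%.
Direct stake: 50% = 50%.
Total: 41.085% + 50% = 91.085%.
Rounded: 91.09%.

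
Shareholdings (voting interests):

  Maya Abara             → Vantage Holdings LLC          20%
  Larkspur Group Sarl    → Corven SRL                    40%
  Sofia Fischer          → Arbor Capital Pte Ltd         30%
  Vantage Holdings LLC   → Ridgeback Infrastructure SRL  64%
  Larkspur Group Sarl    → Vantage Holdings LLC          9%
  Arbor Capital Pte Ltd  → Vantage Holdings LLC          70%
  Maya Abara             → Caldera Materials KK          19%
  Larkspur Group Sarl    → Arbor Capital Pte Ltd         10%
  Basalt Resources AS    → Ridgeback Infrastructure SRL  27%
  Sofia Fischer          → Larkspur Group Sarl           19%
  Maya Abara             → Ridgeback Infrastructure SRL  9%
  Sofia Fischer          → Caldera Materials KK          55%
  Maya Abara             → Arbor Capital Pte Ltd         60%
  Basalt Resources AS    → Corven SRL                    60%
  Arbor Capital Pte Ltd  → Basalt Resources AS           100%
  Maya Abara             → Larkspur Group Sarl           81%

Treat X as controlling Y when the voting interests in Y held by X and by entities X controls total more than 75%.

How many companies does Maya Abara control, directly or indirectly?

1

Maya holds 81% of Larkspur, so Maya controls Larkspur.
No other company's threshold is met.
Maya controls 1 company.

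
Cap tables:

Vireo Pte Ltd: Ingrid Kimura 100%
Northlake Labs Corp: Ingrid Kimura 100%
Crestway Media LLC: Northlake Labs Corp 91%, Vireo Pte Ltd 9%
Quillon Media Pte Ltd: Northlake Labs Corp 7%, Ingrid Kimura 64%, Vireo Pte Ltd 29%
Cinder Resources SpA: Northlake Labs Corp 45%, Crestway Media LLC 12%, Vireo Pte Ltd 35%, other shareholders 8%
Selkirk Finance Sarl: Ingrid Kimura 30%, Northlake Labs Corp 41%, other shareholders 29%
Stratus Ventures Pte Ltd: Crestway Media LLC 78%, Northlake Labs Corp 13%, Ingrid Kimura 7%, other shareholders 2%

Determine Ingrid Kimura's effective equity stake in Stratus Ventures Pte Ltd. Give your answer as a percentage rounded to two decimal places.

Ingrid reaches Stratus along 4 paths.
Via Northlake → Crestway: 100% × 91% × 78% = 70.98%.
Via Vireo → Crestway: 100% × 9% × 78% = 7.02%.
Via Northlake: 100% × 13% = 13%.
Direct stake: 7% = 7%.
Total: 70.98% + 7.02% + 13% + 7% = 98%.
Rounded: 98.00%.

98.00%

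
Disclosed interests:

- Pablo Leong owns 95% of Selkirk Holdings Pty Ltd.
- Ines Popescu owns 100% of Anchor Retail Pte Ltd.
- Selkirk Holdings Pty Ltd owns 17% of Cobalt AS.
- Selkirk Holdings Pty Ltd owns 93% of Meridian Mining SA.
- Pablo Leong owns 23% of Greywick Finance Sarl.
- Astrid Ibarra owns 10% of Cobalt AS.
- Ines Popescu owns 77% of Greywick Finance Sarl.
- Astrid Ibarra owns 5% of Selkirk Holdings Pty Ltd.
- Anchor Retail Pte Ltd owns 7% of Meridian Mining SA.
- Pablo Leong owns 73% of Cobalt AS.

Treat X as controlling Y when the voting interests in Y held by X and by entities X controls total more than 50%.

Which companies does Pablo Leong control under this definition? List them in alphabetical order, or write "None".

Cobalt AS, Meridian Mining SA, Selkirk Holdings Pty Ltd

Pablo holds 95% of Selkirk, so Pablo controls Selkirk.
Pablo and Selkirk together hold 73% + 17% = 90% of Cobalt, so Pablo controls Cobalt.
Selkirk holds 93% of Meridian, so Pablo controls Meridian.
No other company's threshold is met.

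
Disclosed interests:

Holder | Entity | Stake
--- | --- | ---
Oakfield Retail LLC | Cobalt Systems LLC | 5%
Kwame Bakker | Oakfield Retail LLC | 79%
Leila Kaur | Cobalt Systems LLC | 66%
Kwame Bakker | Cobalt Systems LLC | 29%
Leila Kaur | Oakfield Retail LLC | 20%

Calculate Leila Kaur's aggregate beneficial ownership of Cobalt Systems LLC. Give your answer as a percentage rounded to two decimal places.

67.00%

Leila reaches Cobalt along 2 paths.
Direct stake: 66% = 66%.
Via Oakfield: 20% × 5% = 1%.
Total: 66% + 1% = 67%.
Rounded: 67.00%.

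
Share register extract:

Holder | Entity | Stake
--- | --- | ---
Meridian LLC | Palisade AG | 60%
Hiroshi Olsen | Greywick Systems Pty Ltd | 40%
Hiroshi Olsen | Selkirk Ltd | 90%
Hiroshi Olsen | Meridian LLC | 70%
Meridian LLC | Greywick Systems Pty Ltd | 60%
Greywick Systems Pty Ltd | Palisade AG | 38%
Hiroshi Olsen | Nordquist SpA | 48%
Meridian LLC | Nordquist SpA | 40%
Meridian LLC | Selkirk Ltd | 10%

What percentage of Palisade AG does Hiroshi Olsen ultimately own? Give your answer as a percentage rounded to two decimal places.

Hiroshi reaches Palisade along 3 paths.
Via Meridian → Greywick: 70% × 60% × 38% = 15.96%.
Via Greywick: 40% × 38% = 15.2%.
Via Meridian: 70% × 60% = 42%.
Total: 15.96% + 15.2% + 42% = 73.16%.

73.16%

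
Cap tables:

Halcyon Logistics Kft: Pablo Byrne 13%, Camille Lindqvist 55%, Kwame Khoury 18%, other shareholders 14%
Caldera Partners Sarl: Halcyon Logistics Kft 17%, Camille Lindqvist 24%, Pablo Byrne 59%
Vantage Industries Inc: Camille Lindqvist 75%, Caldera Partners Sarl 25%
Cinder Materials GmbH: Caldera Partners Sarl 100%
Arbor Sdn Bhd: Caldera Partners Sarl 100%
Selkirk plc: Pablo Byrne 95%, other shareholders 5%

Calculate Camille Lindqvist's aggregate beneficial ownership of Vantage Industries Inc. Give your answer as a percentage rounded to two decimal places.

Camille reaches Vantage along 3 paths.
Direct stake: 75% = 75%.
Via Halcyon → Caldera: 55% × 17% × 25% = 2.3375%.
Via Caldera: 24% × 25% = 6%.
Total: 75% + 2.3375% + 6% = 83.3375%.
Rounded: 83.34%.

83.34%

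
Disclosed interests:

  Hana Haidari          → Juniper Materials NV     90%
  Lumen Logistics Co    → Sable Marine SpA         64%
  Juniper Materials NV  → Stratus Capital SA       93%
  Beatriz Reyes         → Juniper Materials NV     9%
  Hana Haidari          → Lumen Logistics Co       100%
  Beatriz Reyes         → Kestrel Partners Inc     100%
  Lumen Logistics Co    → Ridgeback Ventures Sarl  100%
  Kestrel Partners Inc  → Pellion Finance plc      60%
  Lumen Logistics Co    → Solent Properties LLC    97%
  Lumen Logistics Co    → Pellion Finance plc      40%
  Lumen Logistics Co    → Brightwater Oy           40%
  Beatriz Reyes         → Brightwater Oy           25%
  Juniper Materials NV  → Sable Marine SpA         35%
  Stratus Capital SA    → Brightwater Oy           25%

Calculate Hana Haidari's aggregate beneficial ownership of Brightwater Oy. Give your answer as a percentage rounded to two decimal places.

60.93%

Hana reaches Brightwater along 2 paths.
Via Lumen: 100% × 40% = 40%.
Via Juniper → Stratus: 90% × 93% × 25% = 20.925%.
Total: 40% + 20.925% = 60.925%.
Rounded: 60.93%.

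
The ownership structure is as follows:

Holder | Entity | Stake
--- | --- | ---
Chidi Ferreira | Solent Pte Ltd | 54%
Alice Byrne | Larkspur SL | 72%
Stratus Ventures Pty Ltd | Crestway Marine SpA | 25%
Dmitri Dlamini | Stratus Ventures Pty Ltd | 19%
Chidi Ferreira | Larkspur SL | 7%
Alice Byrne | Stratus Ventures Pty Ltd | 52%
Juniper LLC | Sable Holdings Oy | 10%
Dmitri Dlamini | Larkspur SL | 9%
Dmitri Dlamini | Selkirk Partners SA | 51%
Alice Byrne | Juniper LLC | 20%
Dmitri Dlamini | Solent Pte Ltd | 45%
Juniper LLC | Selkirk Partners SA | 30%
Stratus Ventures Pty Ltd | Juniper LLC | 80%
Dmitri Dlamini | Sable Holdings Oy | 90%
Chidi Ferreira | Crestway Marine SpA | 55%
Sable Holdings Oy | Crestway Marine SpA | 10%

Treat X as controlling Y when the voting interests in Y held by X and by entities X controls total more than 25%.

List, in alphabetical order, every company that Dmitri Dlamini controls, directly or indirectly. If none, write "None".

Dmitri holds 51% of Selkirk, so Dmitri controls Selkirk.
Dmitri holds 90% of Sable, so Dmitri controls Sable.
Dmitri holds 45% of Solent, so Dmitri controls Solent.
No other company's threshold is met.

Sable Holdings Oy, Selkirk Partners SA, Solent Pte Ltd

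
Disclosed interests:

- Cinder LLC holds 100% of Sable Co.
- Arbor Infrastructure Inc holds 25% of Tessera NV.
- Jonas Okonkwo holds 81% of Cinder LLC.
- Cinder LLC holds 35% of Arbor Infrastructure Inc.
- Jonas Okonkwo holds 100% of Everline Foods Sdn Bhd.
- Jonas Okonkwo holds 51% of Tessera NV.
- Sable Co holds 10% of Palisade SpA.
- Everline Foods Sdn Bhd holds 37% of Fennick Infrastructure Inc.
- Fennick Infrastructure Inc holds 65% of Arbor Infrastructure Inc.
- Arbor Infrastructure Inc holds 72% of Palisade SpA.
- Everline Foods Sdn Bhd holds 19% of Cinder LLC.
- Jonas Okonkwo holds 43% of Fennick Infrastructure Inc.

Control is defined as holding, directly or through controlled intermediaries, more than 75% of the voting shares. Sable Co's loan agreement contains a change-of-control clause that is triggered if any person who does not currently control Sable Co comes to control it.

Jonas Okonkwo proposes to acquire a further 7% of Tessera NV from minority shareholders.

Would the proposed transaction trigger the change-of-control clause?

No

The purchase changes only Jonas's holdings, so Jonas is the only person who could newly come to control Sable.
Jonas holds 100% of Everline, so Jonas controls Everline.
Jonas and Everline together hold 81% + 19% = 100% of Cinder, so Jonas controls Cinder.
Cinder holds 100% of Sable, so Jonas controls Sable.
So Jonas already controls Sable before the transaction.
After the purchase, Jonas's direct stake in Tessera rises to 51% + 7% = 58%.
Jonas controlled Sable already, so this is not a new person acquiring control; every other person's position is unchanged or reduced.
No new person acquires control, so the clause is not triggered.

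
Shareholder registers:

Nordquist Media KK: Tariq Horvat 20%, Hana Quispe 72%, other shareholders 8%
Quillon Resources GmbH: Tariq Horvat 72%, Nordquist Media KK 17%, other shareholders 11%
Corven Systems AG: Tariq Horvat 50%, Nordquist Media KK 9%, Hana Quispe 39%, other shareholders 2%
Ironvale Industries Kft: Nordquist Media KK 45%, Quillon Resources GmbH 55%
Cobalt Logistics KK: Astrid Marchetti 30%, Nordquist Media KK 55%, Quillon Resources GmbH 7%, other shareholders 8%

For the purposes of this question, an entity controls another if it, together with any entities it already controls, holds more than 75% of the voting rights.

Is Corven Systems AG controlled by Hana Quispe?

No

Hana's largest direct stake is 72% in Nordquist, which does not meet the threshold, so Hana controls no company.
In Corven, Hana's side holds only 39%, not > 75%.
So Hana does not control Corven.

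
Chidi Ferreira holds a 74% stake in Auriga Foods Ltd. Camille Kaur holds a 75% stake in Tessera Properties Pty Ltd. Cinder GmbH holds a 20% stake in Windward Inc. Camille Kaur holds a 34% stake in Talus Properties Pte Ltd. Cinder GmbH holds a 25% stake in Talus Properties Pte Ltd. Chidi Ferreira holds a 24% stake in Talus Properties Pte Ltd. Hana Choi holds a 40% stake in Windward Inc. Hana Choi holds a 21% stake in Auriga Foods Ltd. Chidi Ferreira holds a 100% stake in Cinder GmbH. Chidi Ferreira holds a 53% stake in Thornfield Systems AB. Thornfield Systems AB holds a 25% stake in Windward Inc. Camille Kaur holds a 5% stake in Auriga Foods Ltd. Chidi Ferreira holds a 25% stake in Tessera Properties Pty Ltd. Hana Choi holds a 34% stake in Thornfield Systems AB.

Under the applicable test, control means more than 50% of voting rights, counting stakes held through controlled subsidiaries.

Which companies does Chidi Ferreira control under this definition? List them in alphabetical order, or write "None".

Auriga Foods Ltd, Cinder GmbH, Thornfield Systems AB

Chidi holds 100% of Cinder, so Chidi controls Cinder.
Chidi holds 53% of Thornfield, so Chidi controls Thornfield.
Chidi holds 74% of Auriga, so Chidi controls Auriga.
No other company's threshold is met.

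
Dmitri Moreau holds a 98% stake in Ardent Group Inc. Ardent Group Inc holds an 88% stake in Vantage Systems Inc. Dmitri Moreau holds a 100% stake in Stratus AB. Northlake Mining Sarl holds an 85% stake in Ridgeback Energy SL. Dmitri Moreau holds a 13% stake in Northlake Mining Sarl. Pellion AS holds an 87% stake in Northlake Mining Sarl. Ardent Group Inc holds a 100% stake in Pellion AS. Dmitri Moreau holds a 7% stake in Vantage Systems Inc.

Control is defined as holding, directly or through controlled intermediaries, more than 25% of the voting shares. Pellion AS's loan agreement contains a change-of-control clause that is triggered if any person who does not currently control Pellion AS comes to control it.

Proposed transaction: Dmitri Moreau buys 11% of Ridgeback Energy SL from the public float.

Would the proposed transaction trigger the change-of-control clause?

No

The purchase changes only Dmitri's holdings, so Dmitri is the only person who could newly come to control Pellion.
Dmitri holds 98% of Ardent, so Dmitri controls Ardent.
Ardent holds 100% of Pellion, so Dmitri controls Pellion.
So Dmitri already controls Pellion before the transaction.
After the purchase, Dmitri holds 11% of Ridgeback directly.
Dmitri controlled Pellion already, so this is not a new person acquiring control; every other person's position is unchanged or reduced.
No new person acquires control, so the clause is not triggered.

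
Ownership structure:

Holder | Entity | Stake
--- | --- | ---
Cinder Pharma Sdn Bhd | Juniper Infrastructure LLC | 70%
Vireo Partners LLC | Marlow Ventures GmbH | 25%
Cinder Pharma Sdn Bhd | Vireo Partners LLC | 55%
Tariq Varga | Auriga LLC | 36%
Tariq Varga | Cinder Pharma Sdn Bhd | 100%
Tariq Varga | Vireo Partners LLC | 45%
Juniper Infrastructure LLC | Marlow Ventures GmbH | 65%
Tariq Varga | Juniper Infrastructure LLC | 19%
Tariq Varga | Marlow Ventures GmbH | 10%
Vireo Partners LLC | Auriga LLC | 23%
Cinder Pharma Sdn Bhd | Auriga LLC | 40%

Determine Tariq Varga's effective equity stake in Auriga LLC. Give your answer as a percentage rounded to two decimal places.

Tariq reaches Auriga along 4 paths.
Direct stake: 36% = 36%.
Via Cinder → Vireo: 100% × 55% × 23% = 12.65%.
Via Vireo: 45% × 23% = 10.35%.
Via Cinder: 100% × 40% = 40%.
Total: 36% + 12.65% + 10.35% + 40% = 99%.
Rounded: 99.00%.

99.00%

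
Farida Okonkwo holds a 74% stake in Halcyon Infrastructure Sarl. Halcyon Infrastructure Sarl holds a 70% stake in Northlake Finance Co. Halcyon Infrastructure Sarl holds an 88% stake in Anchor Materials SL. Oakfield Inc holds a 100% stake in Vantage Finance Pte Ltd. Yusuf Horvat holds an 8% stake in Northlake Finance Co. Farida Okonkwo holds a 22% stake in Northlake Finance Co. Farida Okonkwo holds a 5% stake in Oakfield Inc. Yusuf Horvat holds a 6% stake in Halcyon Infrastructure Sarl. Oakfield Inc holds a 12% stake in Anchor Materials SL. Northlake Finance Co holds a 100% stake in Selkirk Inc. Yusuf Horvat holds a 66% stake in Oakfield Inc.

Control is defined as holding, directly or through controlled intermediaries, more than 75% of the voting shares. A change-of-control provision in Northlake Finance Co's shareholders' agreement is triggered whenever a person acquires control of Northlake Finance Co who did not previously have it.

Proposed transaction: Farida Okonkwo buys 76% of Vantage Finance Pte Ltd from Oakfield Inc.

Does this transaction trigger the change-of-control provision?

The purchase adds only to Farida's holdings (Oakfield's stake shrinks), so Farida is the only person who could newly come to control Northlake.
Farida's largest direct stake is 74% in Halcyon, which does not meet the threshold, so Farida controls no company.
In Northlake, Farida's side holds only 22%, not > 75%.
So before the transaction, Farida does not control Northlake.
After the purchase, Farida holds 76% of Vantage directly, and Oakfield's stake falls to 24%.
Farida holds 76% of Vantage, so Farida controls Vantage.
After the transaction, Farida's side holds 22% of Northlake, not > 75%, so Farida still does not control Northlake.
No new person acquires control, so the clause is not triggered.

No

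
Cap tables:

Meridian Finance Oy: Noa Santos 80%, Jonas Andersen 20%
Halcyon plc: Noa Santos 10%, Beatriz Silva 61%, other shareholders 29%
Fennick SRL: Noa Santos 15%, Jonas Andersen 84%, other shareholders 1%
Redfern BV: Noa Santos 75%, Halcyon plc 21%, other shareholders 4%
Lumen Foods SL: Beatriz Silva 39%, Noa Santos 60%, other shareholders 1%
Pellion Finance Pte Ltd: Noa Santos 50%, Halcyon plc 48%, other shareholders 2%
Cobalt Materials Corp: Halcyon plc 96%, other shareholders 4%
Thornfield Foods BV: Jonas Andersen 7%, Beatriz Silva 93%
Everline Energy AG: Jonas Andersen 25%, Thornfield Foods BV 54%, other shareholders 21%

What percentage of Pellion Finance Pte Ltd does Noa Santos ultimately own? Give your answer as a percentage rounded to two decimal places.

Noa reaches Pellion along 2 paths.
Direct stake: 50% = 50%.
Via Halcyon: 10% × 48% = 4.8%.
Total: 50% + 4.8% = 54.8%.
Rounded: 54.80%.

54.80%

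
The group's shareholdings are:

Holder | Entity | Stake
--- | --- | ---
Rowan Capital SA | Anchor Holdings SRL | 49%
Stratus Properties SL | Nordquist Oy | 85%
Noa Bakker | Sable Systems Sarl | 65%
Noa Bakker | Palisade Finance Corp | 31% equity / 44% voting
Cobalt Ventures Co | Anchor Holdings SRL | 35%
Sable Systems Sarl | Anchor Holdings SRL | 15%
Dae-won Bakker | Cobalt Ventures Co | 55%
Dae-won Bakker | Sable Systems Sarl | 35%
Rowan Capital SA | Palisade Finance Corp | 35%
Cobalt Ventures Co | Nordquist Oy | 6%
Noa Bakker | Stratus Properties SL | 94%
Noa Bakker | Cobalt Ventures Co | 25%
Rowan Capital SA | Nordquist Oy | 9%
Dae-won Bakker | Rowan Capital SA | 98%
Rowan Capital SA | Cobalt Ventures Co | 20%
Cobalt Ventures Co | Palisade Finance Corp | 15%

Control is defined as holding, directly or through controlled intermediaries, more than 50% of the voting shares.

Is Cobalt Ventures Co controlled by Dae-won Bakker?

Dae-won holds 98% of Rowan, so Dae-won controls Rowan.
Dae-won and Rowan together hold 55% + 20% = 75% of Cobalt, so Dae-won controls Cobalt.

Yes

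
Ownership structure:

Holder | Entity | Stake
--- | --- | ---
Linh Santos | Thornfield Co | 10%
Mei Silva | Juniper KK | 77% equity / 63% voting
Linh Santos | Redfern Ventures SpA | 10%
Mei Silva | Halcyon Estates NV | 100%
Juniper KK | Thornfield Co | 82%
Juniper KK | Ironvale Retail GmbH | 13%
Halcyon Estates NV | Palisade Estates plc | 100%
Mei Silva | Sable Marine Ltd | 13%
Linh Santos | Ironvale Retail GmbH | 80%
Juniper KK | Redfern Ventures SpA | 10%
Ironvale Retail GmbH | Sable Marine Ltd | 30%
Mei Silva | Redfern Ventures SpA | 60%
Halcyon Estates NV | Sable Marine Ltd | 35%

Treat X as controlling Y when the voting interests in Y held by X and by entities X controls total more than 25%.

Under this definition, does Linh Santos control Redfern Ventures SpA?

Linh holds 80% of Ironvale, so Linh controls Ironvale.
Ironvale holds 30% of Sable, so Linh controls Sable.
In Redfern, Linh's side holds only 10%, not > 25%.
So Linh does not control Redfern.

No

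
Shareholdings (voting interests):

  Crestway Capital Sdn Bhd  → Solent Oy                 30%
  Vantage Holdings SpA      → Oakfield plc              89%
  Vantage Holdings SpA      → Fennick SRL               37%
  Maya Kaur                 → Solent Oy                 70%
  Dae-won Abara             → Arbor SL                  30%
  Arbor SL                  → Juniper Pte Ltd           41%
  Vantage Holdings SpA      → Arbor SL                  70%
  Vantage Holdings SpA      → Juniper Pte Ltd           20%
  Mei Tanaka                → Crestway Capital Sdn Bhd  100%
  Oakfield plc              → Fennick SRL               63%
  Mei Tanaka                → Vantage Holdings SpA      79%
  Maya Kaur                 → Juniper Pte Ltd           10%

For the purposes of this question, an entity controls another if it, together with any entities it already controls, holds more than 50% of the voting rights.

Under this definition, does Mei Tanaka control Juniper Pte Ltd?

Yes

Mei holds 79% of Vantage, so Mei controls Vantage.
Vantage holds 70% of Arbor, so Mei controls Arbor.
Arbor and Vantage together hold 41% + 20% = 61% of Juniper, so Mei controls Juniper.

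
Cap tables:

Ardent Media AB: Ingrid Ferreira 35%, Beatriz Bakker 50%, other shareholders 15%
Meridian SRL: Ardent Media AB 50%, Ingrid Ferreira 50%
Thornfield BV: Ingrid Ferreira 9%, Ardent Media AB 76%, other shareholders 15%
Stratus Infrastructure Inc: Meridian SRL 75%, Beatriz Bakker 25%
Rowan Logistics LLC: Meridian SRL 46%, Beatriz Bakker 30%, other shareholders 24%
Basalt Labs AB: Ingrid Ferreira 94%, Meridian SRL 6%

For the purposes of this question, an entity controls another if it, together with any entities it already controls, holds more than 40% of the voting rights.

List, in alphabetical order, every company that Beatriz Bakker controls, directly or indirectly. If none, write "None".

Beatriz holds 50% of Ardent, so Beatriz controls Ardent.
Ardent holds 50% of Meridian, so Beatriz controls Meridian.
Ardent holds 76% of Thornfield, so Beatriz controls Thornfield.
Meridian and Beatriz together hold 75% + 25% = 100% of Stratus, so Beatriz controls Stratus.
Meridian and Beatriz together hold 46% + 30% = 76% of Rowan, so Beatriz controls Rowan.
No other company's threshold is met.

Ardent Media AB, Meridian SRL, Rowan Logistics LLC, Stratus Infrastructure Inc, Thornfield BV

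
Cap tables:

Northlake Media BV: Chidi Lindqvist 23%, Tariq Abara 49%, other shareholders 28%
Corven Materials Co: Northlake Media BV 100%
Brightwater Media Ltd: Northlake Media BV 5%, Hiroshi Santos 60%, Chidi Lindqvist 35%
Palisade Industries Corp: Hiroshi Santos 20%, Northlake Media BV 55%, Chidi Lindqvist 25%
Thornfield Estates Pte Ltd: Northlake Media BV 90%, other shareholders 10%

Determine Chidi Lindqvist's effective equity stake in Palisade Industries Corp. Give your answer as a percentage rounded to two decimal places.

Chidi reaches Palisade along 2 paths.
Via Northlake: 23% × 55% = 12.65%.
Direct stake: 25% = 25%.
Total: 12.65% + 25% = 37.65%.

37.65%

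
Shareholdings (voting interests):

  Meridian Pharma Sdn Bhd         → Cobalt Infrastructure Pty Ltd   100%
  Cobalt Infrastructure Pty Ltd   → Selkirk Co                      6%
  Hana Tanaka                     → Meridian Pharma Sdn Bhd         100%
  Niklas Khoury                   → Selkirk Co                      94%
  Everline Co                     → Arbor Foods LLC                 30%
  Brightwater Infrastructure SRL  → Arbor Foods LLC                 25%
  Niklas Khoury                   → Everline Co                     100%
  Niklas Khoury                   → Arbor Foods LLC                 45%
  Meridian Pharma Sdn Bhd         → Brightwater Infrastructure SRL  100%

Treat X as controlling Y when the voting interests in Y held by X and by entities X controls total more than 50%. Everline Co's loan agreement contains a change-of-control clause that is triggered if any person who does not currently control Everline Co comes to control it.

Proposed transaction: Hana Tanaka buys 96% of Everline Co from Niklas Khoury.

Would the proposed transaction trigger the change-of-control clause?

Yes

The purchase adds only to Hana's holdings (Niklas's stake shrinks), so Hana is the only person who could newly come to control Everline.
Hana holds 100% of Meridian, so Hana controls Meridian.
Meridian holds 100% of Brightwater, so Hana controls Brightwater.
Meridian holds 100% of Cobalt, so Hana controls Cobalt.
Neither Hana nor any entity Hana controls holds any voting interest in Everline.
So before the transaction, Hana does not control Everline.
After the purchase, Hana holds 96% of Everline directly, and Niklas's stake falls to 4%.
Hana holds 96% of Everline, so Hana controls Everline.
Hana did not control Everline before and does after, so the clause is triggered.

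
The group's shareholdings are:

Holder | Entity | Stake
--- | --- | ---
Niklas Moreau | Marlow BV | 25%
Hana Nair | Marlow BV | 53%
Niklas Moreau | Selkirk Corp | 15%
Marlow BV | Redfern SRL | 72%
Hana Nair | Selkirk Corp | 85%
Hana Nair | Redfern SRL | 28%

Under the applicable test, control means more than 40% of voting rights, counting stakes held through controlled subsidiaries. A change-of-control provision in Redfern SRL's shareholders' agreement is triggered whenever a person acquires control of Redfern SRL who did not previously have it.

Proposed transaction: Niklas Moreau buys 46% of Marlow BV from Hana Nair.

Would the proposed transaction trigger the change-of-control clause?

The purchase adds only to Niklas's holdings (Hana's stake shrinks), so Niklas is the only person who could newly come to control Redfern.
Niklas's largest direct stake is 25% in Marlow, which does not meet the threshold, so Niklas controls no company.
Neither Niklas nor any entity Niklas controls holds any voting interest in Redfern.
So before the transaction, Niklas does not control Redfern.
After the purchase, Niklas's direct stake in Marlow rises to 25% + 46% = 71%, and Hana's stake falls to 7%.
Niklas holds 71% of Marlow, so Niklas controls Marlow.
Marlow holds 72% of Redfern, so Niklas controls Redfern.
Niklas did not control Redfern before and does after, so the clause is triggered.

Yes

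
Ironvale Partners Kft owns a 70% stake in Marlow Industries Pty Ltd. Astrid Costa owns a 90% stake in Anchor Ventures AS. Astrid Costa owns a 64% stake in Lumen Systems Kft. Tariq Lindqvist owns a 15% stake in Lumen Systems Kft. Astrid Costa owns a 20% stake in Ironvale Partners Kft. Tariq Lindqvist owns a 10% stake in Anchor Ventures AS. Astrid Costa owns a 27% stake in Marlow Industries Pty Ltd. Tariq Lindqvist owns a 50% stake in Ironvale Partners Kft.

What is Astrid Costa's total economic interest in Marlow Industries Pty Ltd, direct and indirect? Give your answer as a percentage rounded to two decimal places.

Astrid reaches Marlow along 2 paths.
Via Ironvale: 20% × 70% = 14%.
Direct stake: 27% = 27%.
Total: 14% + 27% = 41%.
Rounded: 41.00%.

41.00%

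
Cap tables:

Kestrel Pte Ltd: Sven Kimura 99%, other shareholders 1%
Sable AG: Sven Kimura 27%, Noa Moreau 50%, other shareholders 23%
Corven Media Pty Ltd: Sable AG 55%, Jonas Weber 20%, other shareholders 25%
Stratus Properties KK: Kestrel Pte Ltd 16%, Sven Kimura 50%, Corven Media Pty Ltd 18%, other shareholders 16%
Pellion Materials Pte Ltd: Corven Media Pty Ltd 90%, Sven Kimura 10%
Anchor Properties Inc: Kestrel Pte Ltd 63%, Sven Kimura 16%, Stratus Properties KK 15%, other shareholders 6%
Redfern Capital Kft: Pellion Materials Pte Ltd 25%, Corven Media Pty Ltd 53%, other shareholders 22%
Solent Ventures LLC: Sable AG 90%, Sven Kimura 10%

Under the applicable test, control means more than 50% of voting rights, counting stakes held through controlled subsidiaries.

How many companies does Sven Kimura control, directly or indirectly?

3

Sven holds 99% of Kestrel, so Sven controls Kestrel.
Kestrel and Sven together hold 16% + 50% = 66% of Stratus, so Sven controls Stratus.
Kestrel and Sven and Stratus together hold 63% + 16% + 15% = 94% of Anchor, so Sven controls Anchor.
No other company's threshold is met.
Sven controls 3 companies.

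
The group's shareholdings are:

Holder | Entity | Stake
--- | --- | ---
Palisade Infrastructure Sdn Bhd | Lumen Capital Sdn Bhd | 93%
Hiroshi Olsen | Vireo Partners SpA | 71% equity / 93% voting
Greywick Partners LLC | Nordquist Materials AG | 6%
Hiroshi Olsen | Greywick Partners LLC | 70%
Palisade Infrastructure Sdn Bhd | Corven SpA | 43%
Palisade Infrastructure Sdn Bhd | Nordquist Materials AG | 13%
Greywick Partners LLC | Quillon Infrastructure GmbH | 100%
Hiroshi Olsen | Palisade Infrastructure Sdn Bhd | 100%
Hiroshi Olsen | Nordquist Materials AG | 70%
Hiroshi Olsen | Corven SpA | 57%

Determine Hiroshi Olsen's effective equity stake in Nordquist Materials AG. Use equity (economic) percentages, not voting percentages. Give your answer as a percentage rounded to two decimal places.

87.20%

Hiroshi reaches Nordquist along 3 paths.
Via Greywick: 70% × 6% = 4.2%.
Via Palisade: 100% × 13% = 13%.
Direct stake: 70% = 70%.
Total: 4.2% + 13% + 70% = 87.2%.
Rounded: 87.20%.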